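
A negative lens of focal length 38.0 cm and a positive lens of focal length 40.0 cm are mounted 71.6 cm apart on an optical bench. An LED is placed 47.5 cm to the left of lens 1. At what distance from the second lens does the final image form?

70.4 cm

Lens 1 is diverging, so f₁ = −38.0 cm.
Lens 1: 1/d_i1 = 1/f₁ − 1/d_o1 = 1/(-38.0) − 1/(47.5) = -0.04737, so d_i1 = -21.11 cm.
The intermediate image is 21.11 cm to the left of lens 1 (virtual), which is 71.6 − (-21.11) = 92.71 cm to the left of lens 2, so d_o2 = +92.71 cm.
Lens 2: 1/d_i2 = 1/f₂ − 1/d_o2 = 1/(40.0) − 1/(92.71) = 0.01421, so d_i2 = 70.4 cm.
The final image is real, 70.4 cm to the right of lens 2 (overall magnification ≈ -0.34).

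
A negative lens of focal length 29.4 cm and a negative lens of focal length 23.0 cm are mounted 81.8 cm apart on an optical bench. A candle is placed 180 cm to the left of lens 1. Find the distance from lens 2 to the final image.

Lens 1 is diverging, so f₁ = −29.4 cm.
Lens 1: 1/d_i1 = 1/f₁ − 1/d_o1 = 1/(-29.4) − 1/(180) = -0.03957, so d_i1 = -25.27 cm.
The intermediate image is 25.27 cm to the left of lens 1 (virtual), which is 81.8 − (-25.27) = 107.1 cm to the left of lens 2, so d_o2 = +107.1 cm.
Lens 2 is diverging, so f₂ = −23.0 cm.
Lens 2: 1/d_i2 = 1/f₂ − 1/d_o2 = 1/(-23.0) − 1/(107.1) = -0.05282, so d_i2 = -18.9 cm.
The final image is virtual, 18.9 cm to the left of lens 2 (overall magnification ≈ 0.025).

18.9 cm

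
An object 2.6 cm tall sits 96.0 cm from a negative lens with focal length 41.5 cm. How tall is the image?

0.785 cm

For a negative lens, f = -41.5 cm.
1/d_i = 1/f − 1/d_o = 1/(-41.50) − 1/(96.0) = -0.03451, so d_i = -28.97 cm.
m = −d_i/d_o = +0.3018.
|h_i| = |m|·h_o = 0.3018 × 2.6 = 0.785 cm. The image is virtual, upright and reduced, on the same side as the object.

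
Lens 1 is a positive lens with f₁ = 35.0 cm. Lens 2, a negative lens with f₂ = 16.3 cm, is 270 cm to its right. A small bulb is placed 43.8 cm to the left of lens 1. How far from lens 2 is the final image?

13.9 cm

Lens 1: 1/d_i1 = 1/f₁ − 1/d_o1 = 1/(35.0) − 1/(43.8) = 0.005740, so d_i1 = 174.2 cm.
The intermediate image is 174.2 cm to the right of lens 1, which is 270 − (174.2) = 95.80 cm to the left of lens 2, so d_o2 = +95.80 cm.
Lens 2 is diverging, so f₂ = −16.3 cm.
Lens 2: 1/d_i2 = 1/f₂ − 1/d_o2 = 1/(-16.3) − 1/(95.80) = -0.07179, so d_i2 = -13.9 cm.
The final image is virtual, 13.9 cm to the left of lens 2 (overall magnification ≈ -0.58).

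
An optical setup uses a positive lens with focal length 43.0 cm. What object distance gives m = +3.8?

31.7 cm

m = −d_i/d_o ⇒ d_i = −m·d_o.
1/f = 1/d_o + 1/d_i = 1/d_o − 1/(m·d_o) = (1 − 1/m)/d_o, so d_o = f(1 − 1/m) = (43.00)(1 − 1/(+3.8)) = 31.7 cm.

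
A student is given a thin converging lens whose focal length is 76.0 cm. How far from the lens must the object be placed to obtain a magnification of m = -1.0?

m = −d_i/d_o ⇒ d_i = −m·d_o.
1/f = 1/d_o + 1/d_i = 1/d_o − 1/(m·d_o) = (1 − 1/m)/d_o, so d_o = f(1 − 1/m) = (76.00)(1 − 1/(-1.0)) = 152 cm.

152 cm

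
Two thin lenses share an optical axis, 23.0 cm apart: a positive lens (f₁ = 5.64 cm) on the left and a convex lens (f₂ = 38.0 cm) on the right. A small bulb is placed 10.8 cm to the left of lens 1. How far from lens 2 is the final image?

Lens 1: 1/d_i1 = 1/f₁ − 1/d_o1 = 1/(5.64) − 1/(10.8) = 0.08471, so d_i1 = 11.80 cm.
The intermediate image is 11.80 cm to the right of lens 1, which is 23.0 − (11.80) = 11.20 cm to the left of lens 2, so d_o2 = +11.20 cm.
Lens 2: 1/d_i2 = 1/f₂ − 1/d_o2 = 1/(38.0) − 1/(11.20) = -0.06297, so d_i2 = -15.9 cm.
The final image is virtual, 15.9 cm to the left of lens 2 (overall magnification ≈ -1.5).

15.9 cm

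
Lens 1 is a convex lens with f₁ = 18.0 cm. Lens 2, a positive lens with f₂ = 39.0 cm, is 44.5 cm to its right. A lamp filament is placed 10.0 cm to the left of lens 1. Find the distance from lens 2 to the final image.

93.3 cm

Lens 1: 1/d_i1 = 1/f₁ − 1/d_o1 = 1/(18.0) − 1/(10.0) = -0.04444, so d_i1 = -22.50 cm.
The intermediate image is 22.50 cm to the left of lens 1 (virtual), which is 44.5 − (-22.50) = 67.00 cm to the left of lens 2, so d_o2 = +67.00 cm.
Lens 2: 1/d_i2 = 1/f₂ − 1/d_o2 = 1/(39.0) − 1/(67.00) = 0.01072, so d_i2 = 93.3 cm.
The final image is real, 93.3 cm to the right of lens 2 (overall magnification ≈ -3.1).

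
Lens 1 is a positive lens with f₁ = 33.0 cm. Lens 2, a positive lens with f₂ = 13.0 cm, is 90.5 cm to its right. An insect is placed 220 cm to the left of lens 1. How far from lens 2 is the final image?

17.4 cm

Lens 1: 1/d_i1 = 1/f₁ − 1/d_o1 = 1/(33.0) − 1/(220) = 0.02576, so d_i1 = 38.82 cm.
The intermediate image is 38.82 cm to the right of lens 1, which is 90.5 − (38.82) = 51.68 cm to the left of lens 2, so d_o2 = +51.68 cm.
Lens 2: 1/d_i2 = 1/f₂ − 1/d_o2 = 1/(13.0) − 1/(51.68) = 0.05757, so d_i2 = 17.4 cm.
The final image is real, 17.4 cm to the right of lens 2 (overall magnification ≈ 0.059).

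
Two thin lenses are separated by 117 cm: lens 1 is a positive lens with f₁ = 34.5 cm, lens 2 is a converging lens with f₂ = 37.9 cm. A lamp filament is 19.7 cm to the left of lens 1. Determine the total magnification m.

Lens 1: 1/d_i1 = 1/(34.5) − 1/(19.7) = -0.02178, so d_i1 = -45.92 cm; m₁ = −d_i1/d_o1 = +2.331.
d_o2 = 117 − (-45.92) = 162.9 cm.
Lens 2: 1/d_i2 = 1/(37.9) − 1/(162.9) = 0.02025, so d_i2 = 49.39 cm; m₂ = −d_i2/d_o2 = -0.3032.
m = m₁·m₂ = (+2.331)(-0.3032) = -0.707.

m = -0.707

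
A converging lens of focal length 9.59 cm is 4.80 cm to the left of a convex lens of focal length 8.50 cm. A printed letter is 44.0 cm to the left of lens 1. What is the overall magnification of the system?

m = -0.148

Lens 1: 1/d_i1 = 1/(9.59) − 1/(44.0) = 0.08155, so d_i1 = 12.26 cm; m₁ = −d_i1/d_o1 = -0.2786.
d_o2 = 4.80 − (12.26) = -7.460 cm (virtual object).
Lens 2: 1/d_i2 = 1/(8.50) − 1/(-7.460) = 0.2517, so d_i2 = 3.973 cm; m₂ = −d_i2/d_o2 = +0.5326.
m = m₁·m₂ = (-0.2786)(+0.5326) = -0.148.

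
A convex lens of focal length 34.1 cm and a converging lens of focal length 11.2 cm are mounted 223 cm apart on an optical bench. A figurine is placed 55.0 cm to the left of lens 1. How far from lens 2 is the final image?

12.2 cm

Lens 1: 1/d_i1 = 1/f₁ − 1/d_o1 = 1/(34.1) − 1/(55.0) = 0.01114, so d_i1 = 89.74 cm.
The intermediate image is 89.74 cm to the right of lens 1, which is 223 − (89.74) = 133.3 cm to the left of lens 2, so d_o2 = +133.3 cm.
Lens 2: 1/d_i2 = 1/f₂ − 1/d_o2 = 1/(11.2) − 1/(133.3) = 0.08178, so d_i2 = 12.2 cm.
The final image is real, 12.2 cm to the right of lens 2 (overall magnification ≈ 0.15).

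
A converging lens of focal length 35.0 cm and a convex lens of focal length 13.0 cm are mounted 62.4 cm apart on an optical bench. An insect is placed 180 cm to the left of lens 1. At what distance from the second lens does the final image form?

41.4 cm

Lens 1: 1/d_i1 = 1/f₁ − 1/d_o1 = 1/(35.0) − 1/(180) = 0.02302, so d_i1 = 43.45 cm.
The intermediate image is 43.45 cm to the right of lens 1, which is 62.4 − (43.45) = 18.95 cm to the left of lens 2, so d_o2 = +18.95 cm.
Lens 2: 1/d_i2 = 1/f₂ − 1/d_o2 = 1/(13.0) − 1/(18.95) = 0.02415, so d_i2 = 41.4 cm.
The final image is real, 41.4 cm to the right of lens 2 (overall magnification ≈ 0.53).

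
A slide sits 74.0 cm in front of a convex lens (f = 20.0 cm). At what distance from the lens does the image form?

Thin-lens equation: 1/s_i = 1/f − 1/s_o = 1/(20.00) − 1/(74.0) = 0.05000 − 0.01351 = 0.03649, so s_i = 27.4 cm.
The image is real, inverted and reduced, on the far side of the lens.

27.4 cm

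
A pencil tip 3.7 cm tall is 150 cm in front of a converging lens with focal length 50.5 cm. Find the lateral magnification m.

1/d_i = 1/f − 1/d_o = 1/(50.50) − 1/(150) = 0.01314, so d_i = 76.13 cm.
m = −d_i/d_o = −(76.13)/(150) = -0.508.
The image is real, inverted and reduced, on the far side of the lens.

m = -0.508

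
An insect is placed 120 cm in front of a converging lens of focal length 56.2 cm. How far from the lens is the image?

106 cm

Thin-lens equation: 1/s_i = 1/f − 1/s_o = 1/(56.20) − 1/(120) = 0.01779 − 0.008333 = 0.009460, so s_i = 106 cm.
The image is real, inverted and reduced, on the far side of the lens.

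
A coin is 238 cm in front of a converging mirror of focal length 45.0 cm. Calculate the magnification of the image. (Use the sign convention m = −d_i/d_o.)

1/d_i = 1/f − 1/d_o = 1/(45.00) − 1/(238) = 0.01802, so d_i = 55.49 cm.
m = −d_i/d_o = −(55.49)/(238) = -0.233.
The image is real, inverted and reduced, in front of the mirror.

m = -0.233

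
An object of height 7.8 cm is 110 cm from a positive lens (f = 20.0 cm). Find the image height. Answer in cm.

1.73 cm

1/d_i = 1/f − 1/d_o = 1/(20.00) − 1/(110) = 0.04091, so d_i = 24.44 cm.
m = −d_i/d_o = -0.2222.
|h_i| = |m|·h_o = 0.2222 × 7.8 = 1.73 cm. The image is real, inverted and reduced, on the far side of the lens.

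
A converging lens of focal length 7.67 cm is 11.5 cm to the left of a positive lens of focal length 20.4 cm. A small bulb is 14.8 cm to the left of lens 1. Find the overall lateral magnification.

m = -0.884

Lens 1: 1/d_i1 = 1/(7.67) − 1/(14.8) = 0.06281, so d_i1 = 15.92 cm; m₁ = −d_i1/d_o1 = -1.076.
d_o2 = 11.5 − (15.92) = -4.420 cm (virtual object).
Lens 2: 1/d_i2 = 1/(20.4) − 1/(-4.420) = 0.2753, so d_i2 = 3.633 cm; m₂ = −d_i2/d_o2 = +0.8219.
m = m₁·m₂ = (-1.076)(+0.8219) = -0.884.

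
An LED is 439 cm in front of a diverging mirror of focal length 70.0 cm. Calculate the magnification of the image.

For a diverging mirror, f = -70.0 cm.
1/d_i = 1/f − 1/d_o = 1/(-70.00) − 1/(439) = -0.01656, so d_i = -60.37 cm.
m = −d_i/d_o = −(-60.37)/(439) = +0.138.
The image is virtual, upright and reduced, behind the mirror.

m = +0.138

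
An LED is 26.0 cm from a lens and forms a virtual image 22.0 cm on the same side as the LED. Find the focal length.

Virtual image ⇒ d_i = −22.0 cm.
1/f = 1/d_o + 1/d_i = 1/(26.0) + 1/(-22.0) = -0.006993, so f = -143 cm.
Since f is negative, the lens is diverging.

f = -143 cm (diverging)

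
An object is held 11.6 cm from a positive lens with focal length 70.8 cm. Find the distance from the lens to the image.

13.9 cm

Thin-lens equation: 1/v = 1/f − 1/u = 1/(70.80) − 1/(11.6) = 0.01412 − 0.08621 = -0.07208, so v = -13.9 cm.
The image is virtual, upright and enlarged, on the same side as the object.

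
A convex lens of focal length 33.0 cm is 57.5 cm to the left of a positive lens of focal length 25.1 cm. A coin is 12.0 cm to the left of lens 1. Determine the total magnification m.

Lens 1: 1/d_i1 = 1/(33.0) − 1/(12.0) = -0.05303, so d_i1 = -18.86 cm; m₁ = −d_i1/d_o1 = +1.572.
d_o2 = 57.5 − (-18.86) = 76.36 cm.
Lens 2: 1/d_i2 = 1/(25.1) − 1/(76.36) = 0.02674, so d_i2 = 37.39 cm; m₂ = −d_i2/d_o2 = -0.4897.
m = m₁·m₂ = (+1.572)(-0.4897) = -0.770.

m = -0.770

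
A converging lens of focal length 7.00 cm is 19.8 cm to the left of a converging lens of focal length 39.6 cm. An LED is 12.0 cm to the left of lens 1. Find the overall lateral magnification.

m = -1.51

Lens 1: 1/d_i1 = 1/(7.00) − 1/(12.0) = 0.05952, so d_i1 = 16.80 cm; m₁ = −d_i1/d_o1 = -1.400.
d_o2 = 19.8 − (16.80) = 3.000 cm.
Lens 2: 1/d_i2 = 1/(39.6) − 1/(3.000) = -0.3081, so d_i2 = -3.246 cm; m₂ = −d_i2/d_o2 = +1.082.
m = m₁·m₂ = (-1.400)(+1.082) = -1.51.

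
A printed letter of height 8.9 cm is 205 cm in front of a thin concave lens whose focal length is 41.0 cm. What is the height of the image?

For a concave lens, f = -41.0 cm.
1/d_i = 1/f − 1/d_o = 1/(-41.00) − 1/(205) = -0.02927, so d_i = -34.17 cm.
m = −d_i/d_o = +0.1667.
|h_i| = |m|·h_o = 0.1667 × 8.9 = 1.48 cm. The image is virtual, upright and reduced, on the same side as the object.

1.48 cm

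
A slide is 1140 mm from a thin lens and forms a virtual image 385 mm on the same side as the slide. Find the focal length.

f = -581 mm (diverging)

Virtual image ⇒ d_i = −385 mm.
1/f = 1/d_o + 1/d_i = 1/(1140) + 1/(-385) = -0.001720, so f = -581 mm.
Since f is negative, the thin lens is diverging.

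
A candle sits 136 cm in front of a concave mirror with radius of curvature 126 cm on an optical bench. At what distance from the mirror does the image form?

117 cm

f = R/2 = 126/2 = 63.00 cm.
Mirror equation: 1/q = 1/f − 1/p = 1/(63.00) − 1/(136) = 0.01587 − 0.007353 = 0.008520, so q = 117 cm.
The image is real, inverted and reduced, in front of the mirror.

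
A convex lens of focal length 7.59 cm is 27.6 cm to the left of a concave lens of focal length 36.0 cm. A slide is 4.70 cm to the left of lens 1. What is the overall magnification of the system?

m = +1.24

Lens 1: 1/d_i1 = 1/(7.59) − 1/(4.70) = -0.08101, so d_i1 = -12.34 cm; m₁ = −d_i1/d_o1 = +2.626.
d_o2 = 27.6 − (-12.34) = 39.94 cm.
f₂ = −36.0 cm (diverging).
Lens 2: 1/d_i2 = 1/(-36.0) − 1/(39.94) = -0.05282, so d_i2 = -18.93 cm; m₂ = −d_i2/d_o2 = +0.4741.
m = m₁·m₂ = (+2.626)(+0.4741) = +1.24.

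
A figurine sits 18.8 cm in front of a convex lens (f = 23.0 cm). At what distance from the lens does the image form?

103 cm

Thin-lens equation: 1/q = 1/f − 1/p = 1/(23.00) − 1/(18.8) = 0.04348 − 0.05319 = -0.009713, so q = -103 cm.
The image is virtual, upright and enlarged, on the same side as the object.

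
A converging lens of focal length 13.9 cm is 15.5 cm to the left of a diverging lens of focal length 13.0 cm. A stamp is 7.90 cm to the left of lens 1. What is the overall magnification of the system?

m = +0.643

Lens 1: 1/d_i1 = 1/(13.9) − 1/(7.90) = -0.05464, so d_i1 = -18.30 cm; m₁ = −d_i1/d_o1 = +2.316.
d_o2 = 15.5 − (-18.30) = 33.80 cm.
f₂ = −13.0 cm (diverging).
Lens 2: 1/d_i2 = 1/(-13.0) − 1/(33.80) = -0.1065, so d_i2 = -9.389 cm; m₂ = −d_i2/d_o2 = +0.2778.
m = m₁·m₂ = (+2.316)(+0.2778) = +0.643.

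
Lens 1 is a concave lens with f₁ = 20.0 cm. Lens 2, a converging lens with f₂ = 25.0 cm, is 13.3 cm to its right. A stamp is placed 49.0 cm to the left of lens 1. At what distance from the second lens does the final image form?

Lens 1 is diverging, so f₁ = −20.0 cm.
Lens 1: 1/d_i1 = 1/f₁ − 1/d_o1 = 1/(-20.0) − 1/(49.0) = -0.07041, so d_i1 = -14.20 cm.
The intermediate image is 14.20 cm to the left of lens 1 (virtual), which is 13.3 − (-14.20) = 27.50 cm to the left of lens 2, so d_o2 = +27.50 cm.
Lens 2: 1/d_i2 = 1/f₂ − 1/d_o2 = 1/(25.0) − 1/(27.50) = 0.003636, so d_i2 = 275 cm.
The final image is real, 275 cm to the right of lens 2 (overall magnification ≈ -2.9).

275 cm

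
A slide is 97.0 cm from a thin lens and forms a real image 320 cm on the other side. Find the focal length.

Real image ⇒ d_i = +320 cm.
1/f = 1/d_o + 1/d_i = 1/(97.0) + 1/(320) = 0.01343, so f = 74.4 cm.
Since f is positive, the thin lens is converging.

f = 74.4 cm (converging)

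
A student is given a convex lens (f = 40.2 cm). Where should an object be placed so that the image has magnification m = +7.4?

m = −d_i/d_o ⇒ d_i = −m·d_o.
1/f = 1/d_o + 1/d_i = 1/d_o − 1/(m·d_o) = (1 − 1/m)/d_o, so d_o = f(1 − 1/m) = (40.20)(1 − 1/(+7.4)) = 34.8 cm.

34.8 cm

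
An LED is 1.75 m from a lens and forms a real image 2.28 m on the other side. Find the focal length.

Real image ⇒ d_i = +2.28 m.
1/f = 1/d_o + 1/d_i = 1/(1.75) + 1/(2.28) = 1.010, so f = 0.990 m.
Since f is positive, the lens is converging.

f = 0.990 m (converging)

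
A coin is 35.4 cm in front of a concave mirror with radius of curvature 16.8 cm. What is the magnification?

f = R/2 = 16.8/2 = 8.400 cm.
1/d_i = 1/f − 1/d_o = 1/(8.400) − 1/(35.4) = 0.09080, so d_i = 11.01 cm.
m = −d_i/d_o = −(11.01)/(35.4) = -0.311.
The image is real, inverted and reduced, in front of the mirror.

m = -0.311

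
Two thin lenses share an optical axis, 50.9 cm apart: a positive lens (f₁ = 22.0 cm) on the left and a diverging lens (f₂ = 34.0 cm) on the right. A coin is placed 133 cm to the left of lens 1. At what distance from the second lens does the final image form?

Lens 1: 1/d_i1 = 1/f₁ − 1/d_o1 = 1/(22.0) − 1/(133) = 0.03794, so d_i1 = 26.36 cm.
The intermediate image is 26.36 cm to the right of lens 1, which is 50.9 − (26.36) = 24.54 cm to the left of lens 2, so d_o2 = +24.54 cm.
Lens 2 is diverging, so f₂ = −34.0 cm.
Lens 2: 1/d_i2 = 1/f₂ − 1/d_o2 = 1/(-34.0) − 1/(24.54) = -0.07016, so d_i2 = -14.3 cm.
The final image is virtual, 14.3 cm to the left of lens 2 (overall magnification ≈ -0.12).

14.3 cm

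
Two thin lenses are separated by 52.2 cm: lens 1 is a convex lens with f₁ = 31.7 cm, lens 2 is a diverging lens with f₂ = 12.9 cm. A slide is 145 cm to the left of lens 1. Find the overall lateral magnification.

Lens 1: 1/d_i1 = 1/(31.7) − 1/(145) = 0.02465, so d_i1 = 40.57 cm; m₁ = −d_i1/d_o1 = -0.2798.
d_o2 = 52.2 − (40.57) = 11.63 cm.
f₂ = −12.9 cm (diverging).
Lens 2: 1/d_i2 = 1/(-12.9) − 1/(11.63) = -0.1635, so d_i2 = -6.116 cm; m₂ = −d_i2/d_o2 = +0.5259.
m = m₁·m₂ = (-0.2798)(+0.5259) = -0.147.

m = -0.147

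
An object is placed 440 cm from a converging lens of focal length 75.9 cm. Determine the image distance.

Thin-lens equation: 1/s_i = 1/f − 1/s_o = 1/(75.90) − 1/(440) = 0.01318 − 0.002273 = 0.01090, so s_i = 91.7 cm.
The image is real, inverted and reduced, on the far side of the lens.

91.7 cm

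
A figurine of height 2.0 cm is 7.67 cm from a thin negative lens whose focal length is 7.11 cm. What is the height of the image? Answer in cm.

For a negative lens, f = -7.11 cm.
1/d_i = 1/f − 1/d_o = 1/(-7.110) − 1/(7.67) = -0.2710, so d_i = -3.690 cm.
m = −d_i/d_o = +0.4811.
|h_i| = |m|·h_o = 0.4811 × 2.0 = 0.962 cm. The image is virtual, upright and reduced, on the same side as the object.

0.962 cm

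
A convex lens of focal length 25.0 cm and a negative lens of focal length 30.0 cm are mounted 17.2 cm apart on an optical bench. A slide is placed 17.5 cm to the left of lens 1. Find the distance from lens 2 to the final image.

21.5 cm

Lens 1: 1/d_i1 = 1/f₁ − 1/d_o1 = 1/(25.0) − 1/(17.5) = -0.01714, so d_i1 = -58.33 cm.
The intermediate image is 58.33 cm to the left of lens 1 (virtual), which is 17.2 − (-58.33) = 75.53 cm to the left of lens 2, so d_o2 = +75.53 cm.
Lens 2 is diverging, so f₂ = −30.0 cm.
Lens 2: 1/d_i2 = 1/f₂ − 1/d_o2 = 1/(-30.0) − 1/(75.53) = -0.04657, so d_i2 = -21.5 cm.
The final image is virtual, 21.5 cm to the left of lens 2 (overall magnification ≈ 0.95).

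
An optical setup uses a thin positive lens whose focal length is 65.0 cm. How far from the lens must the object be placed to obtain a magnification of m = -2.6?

90.0 cm

m = −d_i/d_o ⇒ d_i = −m·d_o.
1/f = 1/d_o + 1/d_i = 1/d_o − 1/(m·d_o) = (1 − 1/m)/d_o, so d_o = f(1 − 1/m) = (65.00)(1 − 1/(-2.6)) = 90.0 cm.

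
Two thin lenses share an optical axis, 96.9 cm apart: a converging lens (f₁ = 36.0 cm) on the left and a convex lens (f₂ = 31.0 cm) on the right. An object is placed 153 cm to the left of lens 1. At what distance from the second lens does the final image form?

Lens 1: 1/d_i1 = 1/f₁ − 1/d_o1 = 1/(36.0) − 1/(153) = 0.02124, so d_i1 = 47.08 cm.
The intermediate image is 47.08 cm to the right of lens 1, which is 96.9 − (47.08) = 49.82 cm to the left of lens 2, so d_o2 = +49.82 cm.
Lens 2: 1/d_i2 = 1/f₂ − 1/d_o2 = 1/(31.0) − 1/(49.82) = 0.01219, so d_i2 = 82.1 cm.
The final image is real, 82.1 cm to the right of lens 2 (overall magnification ≈ 0.51).

82.1 cm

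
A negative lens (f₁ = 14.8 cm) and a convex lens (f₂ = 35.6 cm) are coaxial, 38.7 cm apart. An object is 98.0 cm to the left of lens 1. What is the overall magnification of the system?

m = -0.293

f₁ = −14.8 cm (diverging).
Lens 1: 1/d_i1 = 1/(-14.8) − 1/(98.0) = -0.07777, so d_i1 = -12.86 cm; m₁ = −d_i1/d_o1 = +0.1312.
d_o2 = 38.7 − (-12.86) = 51.56 cm.
Lens 2: 1/d_i2 = 1/(35.6) − 1/(51.56) = 0.008695, so d_i2 = 115.0 cm; m₂ = −d_i2/d_o2 = -2.231.
m = m₁·m₂ = (+0.1312)(-2.231) = -0.293.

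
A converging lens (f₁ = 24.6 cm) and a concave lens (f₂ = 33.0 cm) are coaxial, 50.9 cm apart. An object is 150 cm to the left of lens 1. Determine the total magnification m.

Lens 1: 1/d_i1 = 1/(24.6) − 1/(150) = 0.03398, so d_i1 = 29.43 cm; m₁ = −d_i1/d_o1 = -0.1962.
d_o2 = 50.9 − (29.43) = 21.47 cm.
f₂ = −33.0 cm (diverging).
Lens 2: 1/d_i2 = 1/(-33.0) − 1/(21.47) = -0.07688, so d_i2 = -13.01 cm; m₂ = −d_i2/d_o2 = +0.6058.
m = m₁·m₂ = (-0.1962)(+0.6058) = -0.119.

m = -0.119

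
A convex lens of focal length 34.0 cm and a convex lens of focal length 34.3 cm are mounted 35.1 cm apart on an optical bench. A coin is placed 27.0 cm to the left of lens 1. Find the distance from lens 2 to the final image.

43.2 cm

Lens 1: 1/d_i1 = 1/f₁ − 1/d_o1 = 1/(34.0) − 1/(27.0) = -0.007625, so d_i1 = -131.1 cm.
The intermediate image is 131.1 cm to the left of lens 1 (virtual), which is 35.1 − (-131.1) = 166.2 cm to the left of lens 2, so d_o2 = +166.2 cm.
Lens 2: 1/d_i2 = 1/f₂ − 1/d_o2 = 1/(34.3) − 1/(166.2) = 0.02314, so d_i2 = 43.2 cm.
The final image is real, 43.2 cm to the right of lens 2 (overall magnification ≈ -1.3).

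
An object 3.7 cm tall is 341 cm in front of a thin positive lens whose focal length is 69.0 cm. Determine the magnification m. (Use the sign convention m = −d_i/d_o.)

m = -0.254

1/d_i = 1/f − 1/d_o = 1/(69.00) − 1/(341) = 0.01156, so d_i = 86.50 cm.
m = −d_i/d_o = −(86.50)/(341) = -0.254.
The image is real, inverted and reduced, on the far side of the lens.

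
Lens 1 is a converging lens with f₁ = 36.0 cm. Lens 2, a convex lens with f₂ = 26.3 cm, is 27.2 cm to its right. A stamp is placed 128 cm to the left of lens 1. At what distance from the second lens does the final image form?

12.2 cm

Lens 1: 1/d_i1 = 1/f₁ − 1/d_o1 = 1/(36.0) − 1/(128) = 0.01997, so d_i1 = 50.09 cm.
The intermediate image is 50.09 cm to the right of lens 1, which lies 22.89 cm to the right of lens 2 — a virtual object — so d_o2 = −22.89 cm.
Lens 2: 1/d_i2 = 1/f₂ − 1/d_o2 = 1/(26.3) − 1/(-22.89) = 0.08171, so d_i2 = 12.2 cm.
The final image is real, 12.2 cm to the right of lens 2 (overall magnification ≈ -0.21).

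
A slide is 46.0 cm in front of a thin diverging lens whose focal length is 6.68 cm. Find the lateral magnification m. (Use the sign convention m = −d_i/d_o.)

For a diverging lens, f = -6.68 cm.
1/d_i = 1/f − 1/d_o = 1/(-6.680) − 1/(46.0) = -0.1714, so d_i = -5.833 cm.
m = −d_i/d_o = −(-5.833)/(46.0) = +0.127.
The image is virtual, upright and reduced, on the same side as the object.

m = +0.127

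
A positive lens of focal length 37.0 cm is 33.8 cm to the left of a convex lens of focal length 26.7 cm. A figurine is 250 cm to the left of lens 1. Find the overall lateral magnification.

m = -0.128

Lens 1: 1/d_i1 = 1/(37.0) − 1/(250) = 0.02303, so d_i1 = 43.43 cm; m₁ = −d_i1/d_o1 = -0.1737.
d_o2 = 33.8 − (43.43) = -9.630 cm (virtual object).
Lens 2: 1/d_i2 = 1/(26.7) − 1/(-9.630) = 0.1413, so d_i2 = 7.077 cm; m₂ = −d_i2/d_o2 = +0.7349.
m = m₁·m₂ = (-0.1737)(+0.7349) = -0.128.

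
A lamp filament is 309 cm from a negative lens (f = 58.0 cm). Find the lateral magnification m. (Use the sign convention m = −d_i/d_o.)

m = +0.158

For a negative lens, f = -58.0 cm.
1/d_i = 1/f − 1/d_o = 1/(-58.00) − 1/(309) = -0.02048, so d_i = -48.83 cm.
m = −d_i/d_o = −(-48.83)/(309) = +0.158.
The image is virtual, upright and reduced, on the same side as the object.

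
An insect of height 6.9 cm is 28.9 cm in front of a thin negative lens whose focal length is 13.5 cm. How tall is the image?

For a negative lens, f = -13.5 cm.
1/d_i = 1/f − 1/d_o = 1/(-13.50) − 1/(28.9) = -0.1087, so d_i = -9.202 cm.
m = −d_i/d_o = +0.3184.
|h_i| = |m|·h_o = 0.3184 × 6.9 = 2.20 cm. The image is virtual, upright and reduced, on the same side as the object.

2.20 cm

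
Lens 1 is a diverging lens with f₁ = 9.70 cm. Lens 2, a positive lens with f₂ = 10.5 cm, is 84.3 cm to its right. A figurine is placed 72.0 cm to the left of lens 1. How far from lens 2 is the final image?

11.8 cm

Lens 1 is diverging, so f₁ = −9.70 cm.
Lens 1: 1/d_i1 = 1/f₁ − 1/d_o1 = 1/(-9.70) − 1/(72.0) = -0.1170, so d_i1 = -8.548 cm.
The intermediate image is 8.548 cm to the left of lens 1 (virtual), which is 84.3 − (-8.548) = 92.85 cm to the left of lens 2, so d_o2 = +92.85 cm.
Lens 2: 1/d_i2 = 1/f₂ − 1/d_o2 = 1/(10.5) − 1/(92.85) = 0.08447, so d_i2 = 11.8 cm.
The final image is real, 11.8 cm to the right of lens 2 (overall magnification ≈ -0.015).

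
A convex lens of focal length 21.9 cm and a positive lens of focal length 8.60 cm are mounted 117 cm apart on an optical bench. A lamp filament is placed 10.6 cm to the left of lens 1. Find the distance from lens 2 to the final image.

9.17 cm

Lens 1: 1/d_i1 = 1/f₁ − 1/d_o1 = 1/(21.9) − 1/(10.6) = -0.04868, so d_i1 = -20.54 cm.
The intermediate image is 20.54 cm to the left of lens 1 (virtual), which is 117 − (-20.54) = 137.5 cm to the left of lens 2, so d_o2 = +137.5 cm.
Lens 2: 1/d_i2 = 1/f₂ − 1/d_o2 = 1/(8.60) − 1/(137.5) = 0.1090, so d_i2 = 9.17 cm.
The final image is real, 9.17 cm to the right of lens 2 (overall magnification ≈ -0.13).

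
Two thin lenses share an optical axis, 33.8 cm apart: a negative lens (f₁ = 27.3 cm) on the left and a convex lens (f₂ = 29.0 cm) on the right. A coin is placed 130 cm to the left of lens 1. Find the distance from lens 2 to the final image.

59.7 cm

Lens 1 is diverging, so f₁ = −27.3 cm.
Lens 1: 1/d_i1 = 1/f₁ − 1/d_o1 = 1/(-27.3) − 1/(130) = -0.04432, so d_i1 = -22.56 cm.
The intermediate image is 22.56 cm to the left of lens 1 (virtual), which is 33.8 − (-22.56) = 56.36 cm to the left of lens 2, so d_o2 = +56.36 cm.
Lens 2: 1/d_i2 = 1/f₂ − 1/d_o2 = 1/(29.0) − 1/(56.36) = 0.01674, so d_i2 = 59.7 cm.
The final image is real, 59.7 cm to the right of lens 2 (overall magnification ≈ -0.18).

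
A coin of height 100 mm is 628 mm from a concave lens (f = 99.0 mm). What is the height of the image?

For a concave lens, f = -99.0 mm.
1/d_i = 1/f − 1/d_o = 1/(-99.00) − 1/(628) = -0.01169, so d_i = -85.52 mm.
m = −d_i/d_o = +0.1362.
|h_i| = |m|·h_o = 0.1362 × 100 = 13.6 mm. The image is virtual, upright and reduced, on the same side as the object.

13.6 mm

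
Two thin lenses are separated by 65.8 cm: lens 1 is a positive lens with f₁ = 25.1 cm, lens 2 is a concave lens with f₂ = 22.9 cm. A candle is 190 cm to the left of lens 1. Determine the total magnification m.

m = -0.0583

Lens 1: 1/d_i1 = 1/(25.1) − 1/(190) = 0.03458, so d_i1 = 28.92 cm; m₁ = −d_i1/d_o1 = -0.1522.
d_o2 = 65.8 − (28.92) = 36.88 cm.
f₂ = −22.9 cm (diverging).
Lens 2: 1/d_i2 = 1/(-22.9) − 1/(36.88) = -0.07078, so d_i2 = -14.13 cm; m₂ = −d_i2/d_o2 = +0.3831.
m = m₁·m₂ = (-0.1522)(+0.3831) = -0.0583.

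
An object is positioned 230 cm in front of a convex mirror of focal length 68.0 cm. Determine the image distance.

52.5 cm

For a convex mirror, f = -68.0 cm.
Mirror equation: 1/v = 1/f − 1/u = 1/(-68.00) − 1/(230) = -0.01471 − 0.004348 = -0.01905, so v = -52.5 cm.
The image is virtual, upright and reduced, behind the mirror.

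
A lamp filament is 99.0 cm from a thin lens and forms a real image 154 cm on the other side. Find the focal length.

f = 60.3 cm (converging)

Real image ⇒ d_i = +154 cm.
1/f = 1/d_o + 1/d_i = 1/(99.0) + 1/(154) = 0.01659, so f = 60.3 cm.
Since f is positive, the thin lens is converging.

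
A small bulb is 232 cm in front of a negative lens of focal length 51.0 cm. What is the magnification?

m = +0.180

For a negative lens, f = -51.0 cm.
1/d_i = 1/f − 1/d_o = 1/(-51.00) − 1/(232) = -0.02392, so d_i = -41.81 cm.
m = −d_i/d_o = −(-41.81)/(232) = +0.180.
The image is virtual, upright and reduced, on the same side as the object.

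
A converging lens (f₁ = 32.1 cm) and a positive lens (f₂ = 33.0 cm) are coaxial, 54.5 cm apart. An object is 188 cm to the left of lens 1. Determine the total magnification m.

Lens 1: 1/d_i1 = 1/(32.1) − 1/(188) = 0.02583, so d_i1 = 38.71 cm; m₁ = −d_i1/d_o1 = -0.2059.
d_o2 = 54.5 − (38.71) = 15.79 cm.
Lens 2: 1/d_i2 = 1/(33.0) − 1/(15.79) = -0.03303, so d_i2 = -30.28 cm; m₂ = −d_i2/d_o2 = +1.917.
m = m₁·m₂ = (-0.2059)(+1.917) = -0.395.

m = -0.395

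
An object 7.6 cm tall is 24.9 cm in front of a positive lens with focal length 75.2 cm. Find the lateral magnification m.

1/d_i = 1/f − 1/d_o = 1/(75.20) − 1/(24.9) = -0.02686, so d_i = -37.23 cm.
m = −d_i/d_o = −(-37.23)/(24.9) = +1.50.
The image is virtual, upright and enlarged, on the same side as the object.

m = +1.50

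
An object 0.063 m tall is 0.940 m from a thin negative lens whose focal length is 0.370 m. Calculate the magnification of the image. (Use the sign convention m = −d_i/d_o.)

m = +0.282

For a negative lens, f = -0.370 m.
1/d_i = 1/f − 1/d_o = 1/(-0.3700) − 1/(0.940) = -3.767, so d_i = -0.2655 m.
m = −d_i/d_o = −(-0.2655)/(0.940) = +0.282.
The image is virtual, upright and reduced, on the same side as the object.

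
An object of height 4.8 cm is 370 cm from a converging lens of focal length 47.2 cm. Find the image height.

0.702 cm

1/d_i = 1/f − 1/d_o = 1/(47.20) − 1/(370) = 0.01848, so d_i = 54.10 cm.
m = −d_i/d_o = -0.1462.
|h_i| = |m|·h_o = 0.1462 × 4.8 = 0.702 cm. The image is real, inverted and reduced, on the far side of the lens.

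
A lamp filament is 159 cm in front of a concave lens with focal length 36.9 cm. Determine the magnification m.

m = +0.188

For a concave lens, f = -36.9 cm.
1/d_i = 1/f − 1/d_o = 1/(-36.90) − 1/(159) = -0.03339, so d_i = -29.95 cm.
m = −d_i/d_o = −(-29.95)/(159) = +0.188.
The image is virtual, upright and reduced, on the same side as the object.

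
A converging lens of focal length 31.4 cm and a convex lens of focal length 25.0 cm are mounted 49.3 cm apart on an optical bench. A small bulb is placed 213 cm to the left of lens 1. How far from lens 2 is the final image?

Lens 1: 1/d_i1 = 1/f₁ − 1/d_o1 = 1/(31.4) − 1/(213) = 0.02715, so d_i1 = 36.83 cm.
The intermediate image is 36.83 cm to the right of lens 1, which is 49.3 − (36.83) = 12.47 cm to the left of lens 2, so d_o2 = +12.47 cm.
Lens 2: 1/d_i2 = 1/f₂ − 1/d_o2 = 1/(25.0) − 1/(12.47) = -0.04019, so d_i2 = -24.9 cm.
The final image is virtual, 24.9 cm to the left of lens 2 (overall magnification ≈ -0.35).

24.9 cm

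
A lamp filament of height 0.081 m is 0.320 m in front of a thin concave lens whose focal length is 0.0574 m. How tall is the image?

For a concave lens, f = -0.0574 m.
1/d_i = 1/f − 1/d_o = 1/(-0.05740) − 1/(0.320) = -20.55, so d_i = -0.04867 m.
m = −d_i/d_o = +0.1521.
|h_i| = |m|·h_o = 0.1521 × 0.081 = 0.0123 m. The image is virtual, upright and reduced, on the same side as the object.

0.0123 m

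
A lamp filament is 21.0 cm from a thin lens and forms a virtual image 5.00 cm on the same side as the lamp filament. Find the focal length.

Virtual image ⇒ d_i = −5.00 cm.
1/f = 1/d_o + 1/d_i = 1/(21.0) + 1/(-5.00) = -0.1524, so f = -6.56 cm.
Since f is negative, the thin lens is diverging.

f = -6.56 cm (diverging)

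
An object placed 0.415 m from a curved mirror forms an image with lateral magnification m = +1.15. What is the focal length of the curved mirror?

f = 3.18 m (concave)

m = −d_i/d_o ⇒ d_i = −m·d_o = −(+1.15)·(0.415) = -0.4772 m.
1/f = 1/d_o + 1/d_i = 1/(0.415) + 1/(-0.4772) = 0.3141, so f = 3.18 m.
Since f is positive, the curved mirror is concave.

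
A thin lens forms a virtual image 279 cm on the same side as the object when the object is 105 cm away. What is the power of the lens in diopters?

Virtual image ⇒ d_i = −279 cm.
1/f = 1/d_o + 1/d_i = 1/(105) + 1/(-279) = 0.005940 cm⁻¹.
f = 168.4 cm = 1.684 m, so P = 1/f = +0.594 D.

P = +0.594 D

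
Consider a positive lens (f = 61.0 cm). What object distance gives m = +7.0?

m = −d_i/d_o ⇒ d_i = −m·d_o.
1/f = 1/d_o + 1/d_i = 1/d_o − 1/(m·d_o) = (1 − 1/m)/d_o, so d_o = f(1 − 1/m) = (61.00)(1 − 1/(+7.0)) = 52.3 cm.

52.3 cm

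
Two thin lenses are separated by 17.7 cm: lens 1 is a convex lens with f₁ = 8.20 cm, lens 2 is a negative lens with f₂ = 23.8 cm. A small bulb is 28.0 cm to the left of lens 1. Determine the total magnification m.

Lens 1: 1/d_i1 = 1/(8.20) − 1/(28.0) = 0.08624, so d_i1 = 11.60 cm; m₁ = −d_i1/d_o1 = -0.4143.
d_o2 = 17.7 − (11.60) = 6.100 cm.
f₂ = −23.8 cm (diverging).
Lens 2: 1/d_i2 = 1/(-23.8) − 1/(6.100) = -0.2060, so d_i2 = -4.856 cm; m₂ = −d_i2/d_o2 = +0.7960.
m = m₁·m₂ = (-0.4143)(+0.7960) = -0.330.

m = -0.330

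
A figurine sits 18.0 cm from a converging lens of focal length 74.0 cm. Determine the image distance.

23.8 cm

Thin-lens equation: 1/s_i = 1/f − 1/s_o = 1/(74.00) − 1/(18.0) = 0.01351 − 0.05556 = -0.04204, so s_i = -23.8 cm.
The image is virtual, upright and enlarged, on the same side as the object.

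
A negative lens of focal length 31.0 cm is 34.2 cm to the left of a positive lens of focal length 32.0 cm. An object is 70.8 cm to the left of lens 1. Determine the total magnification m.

m = -0.410

f₁ = −31.0 cm (diverging).
Lens 1: 1/d_i1 = 1/(-31.0) − 1/(70.8) = -0.04638, so d_i1 = -21.56 cm; m₁ = −d_i1/d_o1 = +0.3045.
d_o2 = 34.2 − (-21.56) = 55.76 cm.
Lens 2: 1/d_i2 = 1/(32.0) − 1/(55.76) = 0.01332, so d_i2 = 75.10 cm; m₂ = −d_i2/d_o2 = -1.347.
m = m₁·m₂ = (+0.3045)(-1.347) = -0.410.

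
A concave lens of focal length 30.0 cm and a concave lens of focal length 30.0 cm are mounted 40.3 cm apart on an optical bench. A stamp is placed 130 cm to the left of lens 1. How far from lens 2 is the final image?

Lens 1 is diverging, so f₁ = −30.0 cm.
Lens 1: 1/d_i1 = 1/f₁ − 1/d_o1 = 1/(-30.0) − 1/(130) = -0.04103, so d_i1 = -24.38 cm.
The intermediate image is 24.38 cm to the left of lens 1 (virtual), which is 40.3 − (-24.38) = 64.68 cm to the left of lens 2, so d_o2 = +64.68 cm.
Lens 2 is diverging, so f₂ = −30.0 cm.
Lens 2: 1/d_i2 = 1/f₂ − 1/d_o2 = 1/(-30.0) − 1/(64.68) = -0.04879, so d_i2 = -20.5 cm.
The final image is virtual, 20.5 cm to the left of lens 2 (overall magnification ≈ 0.059).

20.5 cm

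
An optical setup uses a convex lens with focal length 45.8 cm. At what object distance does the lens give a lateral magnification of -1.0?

91.6 cm

m = −d_i/d_o ⇒ d_i = −m·d_o.
1/f = 1/d_o + 1/d_i = 1/d_o − 1/(m·d_o) = (1 − 1/m)/d_o, so d_o = f(1 − 1/m) = (45.80)(1 − 1/(-1.0)) = 91.6 cm.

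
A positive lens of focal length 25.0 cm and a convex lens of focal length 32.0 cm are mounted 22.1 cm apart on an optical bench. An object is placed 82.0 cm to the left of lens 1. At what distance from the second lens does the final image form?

9.67 cm

Lens 1: 1/d_i1 = 1/f₁ − 1/d_o1 = 1/(25.0) − 1/(82.0) = 0.02780, so d_i1 = 35.96 cm.
The intermediate image is 35.96 cm to the right of lens 1, which lies 13.86 cm to the right of lens 2 — a virtual object — so d_o2 = −13.86 cm.
Lens 2: 1/d_i2 = 1/f₂ − 1/d_o2 = 1/(32.0) − 1/(-13.86) = 0.1034, so d_i2 = 9.67 cm.
The final image is real, 9.67 cm to the right of lens 2 (overall magnification ≈ -0.31).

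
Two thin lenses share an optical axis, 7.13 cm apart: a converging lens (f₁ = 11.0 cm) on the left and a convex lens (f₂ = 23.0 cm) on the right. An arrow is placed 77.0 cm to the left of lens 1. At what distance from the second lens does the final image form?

4.57 cm

Lens 1: 1/d_i1 = 1/f₁ − 1/d_o1 = 1/(11.0) − 1/(77.0) = 0.07792, so d_i1 = 12.83 cm.
The intermediate image is 12.83 cm to the right of lens 1, which lies 5.700 cm to the right of lens 2 — a virtual object — so d_o2 = −5.700 cm.
Lens 2: 1/d_i2 = 1/f₂ − 1/d_o2 = 1/(23.0) − 1/(-5.700) = 0.2189, so d_i2 = 4.57 cm.
The final image is real, 4.57 cm to the right of lens 2 (overall magnification ≈ -0.13).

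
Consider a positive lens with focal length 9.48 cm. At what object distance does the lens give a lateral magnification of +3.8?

6.99 cm

m = −d_i/d_o ⇒ d_i = −m·d_o.
1/f = 1/d_o + 1/d_i = 1/d_o − 1/(m·d_o) = (1 − 1/m)/d_o, so d_o = f(1 − 1/m) = (9.480)(1 − 1/(+3.8)) = 6.99 cm.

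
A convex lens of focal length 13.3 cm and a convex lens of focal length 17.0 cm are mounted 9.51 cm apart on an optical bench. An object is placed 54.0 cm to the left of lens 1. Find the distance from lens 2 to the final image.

5.50 cm

Lens 1: 1/d_i1 = 1/f₁ − 1/d_o1 = 1/(13.3) − 1/(54.0) = 0.05667, so d_i1 = 17.65 cm.
The intermediate image is 17.65 cm to the right of lens 1, which lies 8.140 cm to the right of lens 2 — a virtual object — so d_o2 = −8.140 cm.
Lens 2: 1/d_i2 = 1/f₂ − 1/d_o2 = 1/(17.0) − 1/(-8.140) = 0.1817, so d_i2 = 5.50 cm.
The final image is real, 5.50 cm to the right of lens 2 (overall magnification ≈ -0.22).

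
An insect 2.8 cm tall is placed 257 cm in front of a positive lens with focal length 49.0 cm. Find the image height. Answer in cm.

0.660 cm

1/d_i = 1/f − 1/d_o = 1/(49.00) − 1/(257) = 0.01652, so d_i = 60.54 cm.
m = −d_i/d_o = -0.2356.
|h_i| = |m|·h_o = 0.2356 × 2.8 = 0.660 cm. The image is real, inverted and reduced, on the far side of the lens.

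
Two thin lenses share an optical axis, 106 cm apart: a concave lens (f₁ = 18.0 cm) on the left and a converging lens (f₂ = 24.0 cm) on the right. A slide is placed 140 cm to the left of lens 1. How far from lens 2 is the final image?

Lens 1 is diverging, so f₁ = −18.0 cm.
Lens 1: 1/d_i1 = 1/f₁ − 1/d_o1 = 1/(-18.0) − 1/(140) = -0.06270, so d_i1 = -15.95 cm.
The intermediate image is 15.95 cm to the left of lens 1 (virtual), which is 106 − (-15.95) = 122.0 cm to the left of lens 2, so d_o2 = +122.0 cm.
Lens 2: 1/d_i2 = 1/f₂ − 1/d_o2 = 1/(24.0) − 1/(122.0) = 0.03347, so d_i2 = 29.9 cm.
The final image is real, 29.9 cm to the right of lens 2 (overall magnification ≈ -0.028).

29.9 cm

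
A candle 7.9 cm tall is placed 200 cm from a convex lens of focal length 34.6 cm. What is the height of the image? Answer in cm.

1/d_i = 1/f − 1/d_o = 1/(34.60) − 1/(200) = 0.02390, so d_i = 41.84 cm.
m = −d_i/d_o = -0.2092.
|h_i| = |m|·h_o = 0.2092 × 7.9 = 1.65 cm. The image is real, inverted and reduced, on the far side of the lens.

1.65 cm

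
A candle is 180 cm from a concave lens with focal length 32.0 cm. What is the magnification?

m = +0.151

For a concave lens, f = -32.0 cm.
1/d_i = 1/f − 1/d_o = 1/(-32.00) − 1/(180) = -0.03681, so d_i = -27.17 cm.
m = −d_i/d_o = −(-27.17)/(180) = +0.151.
The image is virtual, upright and reduced, on the same side as the object.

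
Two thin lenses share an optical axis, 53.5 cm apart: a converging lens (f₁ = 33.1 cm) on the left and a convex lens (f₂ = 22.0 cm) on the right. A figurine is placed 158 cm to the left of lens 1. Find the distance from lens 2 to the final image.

24.7 cm

Lens 1: 1/d_i1 = 1/f₁ − 1/d_o1 = 1/(33.1) − 1/(158) = 0.02388, so d_i1 = 41.87 cm.
The intermediate image is 41.87 cm to the right of lens 1, which is 53.5 − (41.87) = 11.63 cm to the left of lens 2, so d_o2 = +11.63 cm.
Lens 2: 1/d_i2 = 1/f₂ − 1/d_o2 = 1/(22.0) − 1/(11.63) = -0.04053, so d_i2 = -24.7 cm.
The final image is virtual, 24.7 cm to the left of lens 2 (overall magnification ≈ -0.56).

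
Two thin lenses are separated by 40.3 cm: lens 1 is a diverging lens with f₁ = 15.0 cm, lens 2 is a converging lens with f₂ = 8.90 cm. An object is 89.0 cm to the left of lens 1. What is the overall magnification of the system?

m = -0.0290

f₁ = −15.0 cm (diverging).
Lens 1: 1/d_i1 = 1/(-15.0) − 1/(89.0) = -0.07790, so d_i1 = -12.84 cm; m₁ = −d_i1/d_o1 = +0.1443.
d_o2 = 40.3 − (-12.84) = 53.14 cm.
Lens 2: 1/d_i2 = 1/(8.90) − 1/(53.14) = 0.09354, so d_i2 = 10.69 cm; m₂ = −d_i2/d_o2 = -0.2012.
m = m₁·m₂ = (+0.1443)(-0.2012) = -0.0290.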